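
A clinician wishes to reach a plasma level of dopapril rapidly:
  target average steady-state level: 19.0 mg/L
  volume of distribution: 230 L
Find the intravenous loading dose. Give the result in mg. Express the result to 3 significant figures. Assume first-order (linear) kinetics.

4370 mg

LD = Css × Vd = 19.0 × 230 = 4370 mg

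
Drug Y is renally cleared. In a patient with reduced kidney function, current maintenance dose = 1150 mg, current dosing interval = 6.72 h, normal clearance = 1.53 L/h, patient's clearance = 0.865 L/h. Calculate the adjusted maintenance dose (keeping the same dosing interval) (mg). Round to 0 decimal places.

To keep the same average steady-state level, dosing rate must scale with clearance.
CL ratio = 0.865 / 1.53 = 0.5654
New dose (same interval) = 1150 × 0.5654 = 650.2 mg

650 mg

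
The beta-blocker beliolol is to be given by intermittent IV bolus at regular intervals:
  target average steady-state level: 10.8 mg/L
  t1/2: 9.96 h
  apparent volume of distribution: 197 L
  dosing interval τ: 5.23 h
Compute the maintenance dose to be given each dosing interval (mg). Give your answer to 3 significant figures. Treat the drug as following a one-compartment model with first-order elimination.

774 mg

k = ln2 / t½ = 0.693147 / 9.96 = 0.06959 h⁻¹
CL = k × Vd = 0.06959 × 197 = 13.71 L/h
At steady state, Dose/τ = Css × CL.
Dose = Css × CL × τ = 10.8 × 13.71 × 5.23 = 774.4 mg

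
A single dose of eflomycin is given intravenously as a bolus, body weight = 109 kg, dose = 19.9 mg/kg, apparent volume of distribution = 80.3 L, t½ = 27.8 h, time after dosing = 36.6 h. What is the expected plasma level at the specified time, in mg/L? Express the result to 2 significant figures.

11 mg/L

Total dose = 19.9 × 109 = 2169 mg
C₀ = Dose / Vd = 2169 / 80.3 = 27.01 mg/L
k = ln2 / t½ = 0.693147 / 27.8 = 0.02493 h⁻¹
C = C₀ · e^(−k·t) = 27.01 × e^(−0.02493 × 36.6)
  = 27.01 × 0.4015 = 10.84 mg/L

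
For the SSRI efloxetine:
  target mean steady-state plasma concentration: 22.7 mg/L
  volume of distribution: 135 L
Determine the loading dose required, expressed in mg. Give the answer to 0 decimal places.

3065 mg

LD = Css × Vd = 22.7 × 135 = 3065 mg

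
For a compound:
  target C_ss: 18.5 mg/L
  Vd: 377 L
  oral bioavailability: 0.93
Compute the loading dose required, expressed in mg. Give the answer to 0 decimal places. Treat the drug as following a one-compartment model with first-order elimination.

LD = Css × Vd / F = 18.5 × 377 / 0.93 = 7499 mg

7499 mg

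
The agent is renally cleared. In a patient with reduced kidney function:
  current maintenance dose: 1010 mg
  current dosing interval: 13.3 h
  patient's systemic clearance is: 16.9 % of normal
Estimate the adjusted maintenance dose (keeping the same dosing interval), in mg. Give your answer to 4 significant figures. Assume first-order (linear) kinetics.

To keep the same average steady-state level, dosing rate must scale with clearance.
CL ratio = 16.9 / 100 = 0.1690
New dose (same interval) = 1010 × 0.1690 = 170.7 mg

170.7 mg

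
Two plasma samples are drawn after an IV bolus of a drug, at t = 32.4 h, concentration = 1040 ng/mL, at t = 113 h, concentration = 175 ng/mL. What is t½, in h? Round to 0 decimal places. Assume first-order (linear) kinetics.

31 h

k = ln(C₁/C₂) / (t₂ − t₁) = ln(1040/175) / (113 − 32.4)
  = 1.782 / 80.60 = 0.02211 h⁻¹
t½ = ln2 / k = 0.693147 / 0.02211 = 31.35 h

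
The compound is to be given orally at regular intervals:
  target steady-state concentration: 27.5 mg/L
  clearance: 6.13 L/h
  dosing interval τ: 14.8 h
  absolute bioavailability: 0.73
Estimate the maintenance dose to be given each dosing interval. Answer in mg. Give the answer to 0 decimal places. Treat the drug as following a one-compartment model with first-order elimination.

At steady state, F × (Dose/τ) = Css × CL.
Dose = Css × CL × τ / F = 27.5 × 6.130 × 14.8 / 0.73 = 3418 mg

3418 mg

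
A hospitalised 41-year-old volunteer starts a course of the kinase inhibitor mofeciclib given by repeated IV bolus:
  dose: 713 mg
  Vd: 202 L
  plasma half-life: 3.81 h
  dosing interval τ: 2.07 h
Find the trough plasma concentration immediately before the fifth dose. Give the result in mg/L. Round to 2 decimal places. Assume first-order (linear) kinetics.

C₀ per dose = Dose / Vd = 713 / 202 = 3.530 mg/L
k = ln2 / t½ = 0.693147 / 3.81 = 0.1819 h⁻¹
Fraction remaining after one interval: r = e^(−kτ) = e^(−0.1819 × 2.07) = 0.6862
Before dose 5, 4 doses have been given (aged 1τ, 2τ, 3τ, 4τ).
C_trough = C₀ × (r + r² + … + r^4) = C₀ × r(1−r^4)/(1−r)
        = 3.530 × 0.6862 × (1 − 0.2217) / (1 − 0.6862) = 6.008 mg/L

6.01 mg/L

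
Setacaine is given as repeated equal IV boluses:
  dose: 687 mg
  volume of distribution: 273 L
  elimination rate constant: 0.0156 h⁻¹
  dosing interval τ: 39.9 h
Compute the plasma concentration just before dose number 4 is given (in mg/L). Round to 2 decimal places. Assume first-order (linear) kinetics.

2.46 mg/L

C₀ per dose = Dose / Vd = 687 / 273 = 2.516 mg/L
Fraction remaining after one interval: r = e^(−kτ) = e^(−0.01560 × 39.9) = 0.5366
Before dose 4, 3 doses have been given (aged 1τ, 2τ, 3τ).
C_trough = C₀ × (r + r² + … + r^3) = C₀ × r(1−r^3)/(1−r)
        = 2.516 × 0.5366 × (1 − 0.1545) / (1 − 0.5366) = 2.463 mg/L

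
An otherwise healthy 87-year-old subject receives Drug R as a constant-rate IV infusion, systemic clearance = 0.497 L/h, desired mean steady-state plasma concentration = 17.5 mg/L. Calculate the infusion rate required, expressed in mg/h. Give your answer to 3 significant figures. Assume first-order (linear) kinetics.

8.70 mg/h

At steady state, infusion rate R₀ = Css × CL = 17.5 × 0.4970 = 8.698 mg/h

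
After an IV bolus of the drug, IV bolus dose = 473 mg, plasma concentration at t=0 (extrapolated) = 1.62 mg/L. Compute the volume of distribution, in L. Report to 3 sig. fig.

Vd = Dose / C₀ = 473.0 / 1.62 = 292.0 L

292 L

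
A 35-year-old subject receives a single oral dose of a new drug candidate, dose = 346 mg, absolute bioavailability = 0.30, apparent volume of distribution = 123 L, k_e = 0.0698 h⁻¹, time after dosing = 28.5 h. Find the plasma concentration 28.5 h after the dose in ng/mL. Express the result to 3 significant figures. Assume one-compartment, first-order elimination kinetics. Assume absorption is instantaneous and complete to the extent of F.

115 ng/mL

Amount reaching circulation = F × Dose = 0.30 × 346.0 = 103.8 mg
C₀ = F·Dose / Vd = 103.8 / 123 = 0.8439 mg/L
C = C₀ · e^(−k·t) = 0.8439 × e^(−0.06980 × 28.5)
  = 0.8439 × 0.1368 = 0.1154 mg/L
Convert: 0.1154 mg/L × 1000 = 115.4 ng/mL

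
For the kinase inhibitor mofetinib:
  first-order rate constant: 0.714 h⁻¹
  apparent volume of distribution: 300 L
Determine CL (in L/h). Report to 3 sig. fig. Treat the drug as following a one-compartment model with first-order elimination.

CL = k × Vd = 0.714 × 300 = 214.2 L/h

214 L/h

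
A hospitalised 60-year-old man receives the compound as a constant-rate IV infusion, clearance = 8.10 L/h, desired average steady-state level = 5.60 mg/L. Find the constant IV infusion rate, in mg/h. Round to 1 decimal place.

At steady state, infusion rate R₀ = Css × CL = 5.60 × 8.100 = 45.36 mg/h

45.4 mg/h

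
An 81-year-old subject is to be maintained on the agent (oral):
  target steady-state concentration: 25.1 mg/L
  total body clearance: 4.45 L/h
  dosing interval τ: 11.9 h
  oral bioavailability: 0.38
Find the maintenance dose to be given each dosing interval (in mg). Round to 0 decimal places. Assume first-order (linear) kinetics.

3498 mg

At steady state, F × (Dose/τ) = Css × CL.
Dose = Css × CL × τ / F = 25.1 × 4.450 × 11.9 / 0.38 = 3498 mg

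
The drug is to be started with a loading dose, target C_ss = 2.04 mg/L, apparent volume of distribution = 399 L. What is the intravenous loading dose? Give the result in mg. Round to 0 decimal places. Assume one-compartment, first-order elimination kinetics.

LD = Css × Vd = 2.04 × 399 = 814.0 mg

814 mg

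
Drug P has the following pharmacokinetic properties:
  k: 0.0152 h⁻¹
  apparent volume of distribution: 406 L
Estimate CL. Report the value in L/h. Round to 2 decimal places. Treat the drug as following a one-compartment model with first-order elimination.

6.17 L/h

CL = k × Vd = 0.0152 × 406 = 6.171 L/h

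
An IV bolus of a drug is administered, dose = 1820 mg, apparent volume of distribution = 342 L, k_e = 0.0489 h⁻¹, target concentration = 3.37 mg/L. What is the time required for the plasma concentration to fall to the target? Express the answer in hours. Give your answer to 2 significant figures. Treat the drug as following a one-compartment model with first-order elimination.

C₀ = Dose / Vd = 1820 / 342 = 5.322 mg/L
t = ln(C₀ / C) / k = ln(5.322 / 3.37) / 0.04890
  = ln(1.579) / 0.04890 = 0.4568 / 0.04890 = 9.342 h

9.3 h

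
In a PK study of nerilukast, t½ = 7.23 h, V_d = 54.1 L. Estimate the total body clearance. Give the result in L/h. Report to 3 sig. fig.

5.19 L/h

k = ln2 / t½ = 0.693147 / 7.23 = 0.09587 h⁻¹
CL = k × Vd = 0.09587 × 54.1 = 5.187 L/h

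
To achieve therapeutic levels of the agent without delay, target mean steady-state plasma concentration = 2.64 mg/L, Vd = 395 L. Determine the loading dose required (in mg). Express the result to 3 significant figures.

LD = Css × Vd = 2.64 × 395 = 1043 mg

1040 mg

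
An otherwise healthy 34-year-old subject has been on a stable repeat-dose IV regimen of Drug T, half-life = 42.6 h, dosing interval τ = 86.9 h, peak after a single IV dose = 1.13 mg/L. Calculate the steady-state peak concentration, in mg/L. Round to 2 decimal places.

k = ln2 / t½ = 0.693147 / 42.6 = 0.01627 h⁻¹
e^(−kτ) = e^(−0.01627 × 86.9) = 0.2432
Accumulation ratio R = 1 / (1 − e^(−kτ)) = 1 / (1 − 0.2432) = 1.321
Steady-state peak = C₀ × R = 1.13 × 1.321 = 1.493 mg/L

1.49 mg/L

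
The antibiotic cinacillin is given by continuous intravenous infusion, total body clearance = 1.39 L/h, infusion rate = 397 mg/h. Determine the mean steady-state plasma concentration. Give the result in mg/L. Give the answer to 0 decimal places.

286 mg/L

At steady state Css = R₀ / CL = 397 / 1.390 = 285.6 mg/L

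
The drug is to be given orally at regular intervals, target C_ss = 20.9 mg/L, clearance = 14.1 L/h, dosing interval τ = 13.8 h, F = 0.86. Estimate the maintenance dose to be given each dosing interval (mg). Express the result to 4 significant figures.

At steady state, F × (Dose/τ) = Css × CL.
Dose = Css × CL × τ / F = 20.9 × 14.10 × 13.8 / 0.86 = 4729 mg

4729 mg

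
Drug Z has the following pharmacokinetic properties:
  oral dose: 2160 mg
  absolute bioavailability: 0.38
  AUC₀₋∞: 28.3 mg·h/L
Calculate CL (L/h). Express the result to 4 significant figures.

29.00 L/h

CL = F·Dose / AUC = 0.38 × 2160 / 28.3 = 29.00 L/h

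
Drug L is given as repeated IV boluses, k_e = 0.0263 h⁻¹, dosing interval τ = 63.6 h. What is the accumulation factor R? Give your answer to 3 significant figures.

1.23

e^(−kτ) = e^(−0.02630 × 63.6) = 0.1877
Accumulation ratio R = 1 / (1 − e^(−kτ)) = 1 / (1 − 0.1877) = 1.231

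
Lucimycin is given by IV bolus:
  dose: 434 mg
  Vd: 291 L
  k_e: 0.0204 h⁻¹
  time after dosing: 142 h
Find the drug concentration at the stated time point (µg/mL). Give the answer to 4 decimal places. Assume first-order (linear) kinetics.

0.0823 µg/mL

C₀ = Dose / Vd = 434.0 / 291 = 1.491 mg/L
C = C₀ · e^(−k·t) = 1.491 × e^(−0.02040 × 142)
  = 1.491 × 0.05520 = 0.08230 mg/L
(0.08230 mg/L = 0.08230 µg/mL)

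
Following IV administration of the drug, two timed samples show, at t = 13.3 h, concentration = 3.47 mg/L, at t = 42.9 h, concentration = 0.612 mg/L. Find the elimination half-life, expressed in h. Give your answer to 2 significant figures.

12 h

k = ln(C₁/C₂) / (t₂ − t₁) = ln(3.47/0.612) / (42.9 − 13.3)
  = 1.735 / 29.60 = 0.05861 h⁻¹
t½ = ln2 / k = 0.693147 / 0.05861 = 11.83 h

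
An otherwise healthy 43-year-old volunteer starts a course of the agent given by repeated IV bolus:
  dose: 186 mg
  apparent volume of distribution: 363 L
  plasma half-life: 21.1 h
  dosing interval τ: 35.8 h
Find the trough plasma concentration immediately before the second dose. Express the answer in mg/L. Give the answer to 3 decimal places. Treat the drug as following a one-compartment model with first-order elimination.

0.158 mg/L

C₀ per dose = Dose / Vd = 186 / 363 = 0.5124 mg/L
k = ln2 / t½ = 0.693147 / 21.1 = 0.03285 h⁻¹
Fraction remaining after one interval: r = e^(−kτ) = e^(−0.03285 × 35.8) = 0.3085
Before dose 2, 1 dose has been given (aged 1τ).
C_trough = C₀ × r = 0.5124 × 0.3085 = 0.1581 mg/L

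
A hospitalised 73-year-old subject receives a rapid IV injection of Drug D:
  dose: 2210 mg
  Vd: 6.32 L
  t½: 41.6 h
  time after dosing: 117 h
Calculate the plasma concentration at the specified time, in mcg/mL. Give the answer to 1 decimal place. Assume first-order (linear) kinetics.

C₀ = Dose / Vd = 2210 / 6.32 = 349.7 mg/L
k = ln2 / t½ = 0.693147 / 41.6 = 0.01666 h⁻¹
C = C₀ · e^(−k·t) = 349.7 × e^(−0.01666 × 117)
  = 349.7 × 0.1424 = 49.80 mg/L
(49.80 mg/L = 49.80 mcg/mL)

49.8 mcg/mL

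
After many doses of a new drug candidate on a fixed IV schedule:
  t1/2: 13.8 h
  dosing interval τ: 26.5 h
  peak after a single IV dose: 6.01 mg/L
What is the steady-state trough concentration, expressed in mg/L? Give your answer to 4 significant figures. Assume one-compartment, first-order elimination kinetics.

2.158 mg/L

k = ln2 / t½ = 0.693147 / 13.8 = 0.05023 h⁻¹
e^(−kτ) = e^(−0.05023 × 26.5) = 0.2642
Accumulation ratio R = 1 / (1 − e^(−kτ)) = 1 / (1 − 0.2642) = 1.359
Steady-state trough = C₀ × R × e^(−kτ) = 6.01 × 1.359 × 0.2642 = 2.158 mg/L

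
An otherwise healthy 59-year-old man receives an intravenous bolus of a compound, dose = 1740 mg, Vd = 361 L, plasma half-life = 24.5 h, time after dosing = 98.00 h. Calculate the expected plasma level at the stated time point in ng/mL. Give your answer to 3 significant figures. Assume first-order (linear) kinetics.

301 ng/mL

C₀ = Dose / Vd = 1740 / 361 = 4.820 mg/L
k = ln2 / t½ = 0.693147 / 24.5 = 0.02829 h⁻¹
t / t½ = 98.00 / 24.5 = 4 half-lives
C = C₀ × (1/2)^4 = 4.820 × 0.06250 = 0.3013 mg/L
Convert: 0.3013 mg/L × 1000 = 301.3 ng/mL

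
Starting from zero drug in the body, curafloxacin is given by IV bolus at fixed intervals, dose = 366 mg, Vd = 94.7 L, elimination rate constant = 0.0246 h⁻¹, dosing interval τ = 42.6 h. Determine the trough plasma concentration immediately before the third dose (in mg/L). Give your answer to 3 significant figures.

C₀ per dose = Dose / Vd = 366 / 94.7 = 3.865 mg/L
Fraction remaining after one interval: r = e^(−kτ) = e^(−0.02460 × 42.6) = 0.3507
Before dose 3, 2 doses have been given (aged 1τ, 2τ).
C_trough = C₀ × (r + r²) = 3.865 × (0.3507 + 0.1230) = 1.831 mg/L

1.83 mg/L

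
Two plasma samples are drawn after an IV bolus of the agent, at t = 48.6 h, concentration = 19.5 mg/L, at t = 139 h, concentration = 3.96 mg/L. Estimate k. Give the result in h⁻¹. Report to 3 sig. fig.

0.0176 h⁻¹

k = ln(C₁/C₂) / (t₂ − t₁) = ln(19.5/3.96) / (139 − 48.6)
  = 1.594 / 90.40 = 0.01763 h⁻¹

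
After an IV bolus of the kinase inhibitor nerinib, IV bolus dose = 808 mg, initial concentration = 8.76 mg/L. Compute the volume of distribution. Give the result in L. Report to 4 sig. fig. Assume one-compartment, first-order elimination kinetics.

92.24 L

Vd = Dose / C₀ = 808.0 / 8.76 = 92.24 L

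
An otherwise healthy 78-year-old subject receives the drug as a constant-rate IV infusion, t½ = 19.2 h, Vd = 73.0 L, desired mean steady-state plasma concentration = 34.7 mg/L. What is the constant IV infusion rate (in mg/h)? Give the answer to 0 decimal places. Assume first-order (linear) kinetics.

91 mg/h

k = ln2 / t½ = 0.693147 / 19.2 = 0.03610 h⁻¹
CL = k × Vd = 0.03610 × 73.0 = 2.635 L/h
At steady state, infusion rate R₀ = Css × CL = 34.7 × 2.635 = 91.43 mg/h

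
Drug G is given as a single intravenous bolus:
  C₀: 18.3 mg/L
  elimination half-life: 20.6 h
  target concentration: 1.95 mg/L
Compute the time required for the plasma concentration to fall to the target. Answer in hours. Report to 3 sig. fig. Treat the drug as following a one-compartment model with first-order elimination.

66.5 h

k = ln2 / t½ = 0.693147 / 20.6 = 0.03365 h⁻¹
t = ln(C₀ / C) / k = ln(18.30 / 1.95) / 0.03365
  = ln(9.385) / 0.03365 = 2.239 / 0.03365 = 66.54 h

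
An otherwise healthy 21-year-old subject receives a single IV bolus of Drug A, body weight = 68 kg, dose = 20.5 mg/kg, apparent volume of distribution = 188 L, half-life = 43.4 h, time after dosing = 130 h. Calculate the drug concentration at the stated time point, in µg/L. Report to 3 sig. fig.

930 µg/L

Total dose = 20.5 × 68 = 1394 mg
C₀ = Dose / Vd = 1394 / 188 = 7.415 mg/L
k = ln2 / t½ = 0.693147 / 43.4 = 0.01597 h⁻¹
C = C₀ · e^(−k·t) = 7.415 × e^(−0.01597 × 130)
  = 7.415 × 0.1254 = 0.9298 mg/L
Convert: 0.9298 mg/L × 1000 = 929.8 µg/L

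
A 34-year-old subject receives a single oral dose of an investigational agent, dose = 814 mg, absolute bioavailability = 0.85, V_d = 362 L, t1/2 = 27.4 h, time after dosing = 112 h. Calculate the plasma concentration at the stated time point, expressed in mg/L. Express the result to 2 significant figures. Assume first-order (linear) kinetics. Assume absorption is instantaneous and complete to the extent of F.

0.11 mg/L

Amount reaching circulation = F × Dose = 0.85 × 814.0 = 691.9 mg
C₀ = F·Dose / Vd = 691.9 / 362 = 1.911 mg/L
k = ln2 / t½ = 0.693147 / 27.4 = 0.02530 h⁻¹
C = C₀ · e^(−k·t) = 1.911 × e^(−0.02530 × 112)
  = 1.911 × 0.05880 = 0.1124 mg/L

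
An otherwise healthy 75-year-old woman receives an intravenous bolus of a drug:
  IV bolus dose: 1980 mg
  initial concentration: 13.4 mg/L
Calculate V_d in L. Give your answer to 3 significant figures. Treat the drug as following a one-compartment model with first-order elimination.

Vd = Dose / C₀ = 1980 / 13.4 = 147.8 L

148 L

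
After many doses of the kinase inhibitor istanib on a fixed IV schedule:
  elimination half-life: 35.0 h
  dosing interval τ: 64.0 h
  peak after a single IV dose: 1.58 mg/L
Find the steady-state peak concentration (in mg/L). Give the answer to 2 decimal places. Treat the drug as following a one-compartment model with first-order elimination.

2.20 mg/L

k = ln2 / t½ = 0.693147 / 35.0 = 0.01980 h⁻¹
e^(−kτ) = e^(−0.01980 × 64.0) = 0.2816
Accumulation ratio R = 1 / (1 − e^(−kτ)) = 1 / (1 − 0.2816) = 1.392
Steady-state peak = C₀ × R = 1.58 × 1.392 = 2.199 mg/L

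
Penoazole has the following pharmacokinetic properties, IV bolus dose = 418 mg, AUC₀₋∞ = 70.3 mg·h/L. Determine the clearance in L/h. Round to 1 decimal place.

CL = Dose / AUC = 418 / 70.3 = 5.946 L/h

5.9 L/h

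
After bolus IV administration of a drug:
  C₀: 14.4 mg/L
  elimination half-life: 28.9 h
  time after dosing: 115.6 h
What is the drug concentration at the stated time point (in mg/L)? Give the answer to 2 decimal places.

k = ln2 / t½ = 0.693147 / 28.9 = 0.02398 h⁻¹
t / t½ = 115.6 / 28.9 = 4 half-lives
C = C₀ × (1/2)^4 = 14.40 × 0.06250 = 0.9000 mg/L

0.90 mg/L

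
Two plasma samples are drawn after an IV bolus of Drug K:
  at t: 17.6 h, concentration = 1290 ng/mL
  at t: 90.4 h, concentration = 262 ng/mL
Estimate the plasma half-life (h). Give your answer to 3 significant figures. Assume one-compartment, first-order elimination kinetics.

31.7 h

k = ln(C₁/C₂) / (t₂ − t₁) = ln(1290/262) / (90.4 − 17.6)
  = 1.594 / 72.80 = 0.02190 h⁻¹
t½ = ln2 / k = 0.693147 / 0.02190 = 31.65 h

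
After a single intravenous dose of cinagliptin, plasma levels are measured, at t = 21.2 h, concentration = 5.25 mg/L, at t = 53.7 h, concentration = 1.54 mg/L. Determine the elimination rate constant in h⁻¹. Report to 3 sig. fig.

k = ln(C₁/C₂) / (t₂ − t₁) = ln(5.25/1.54) / (53.7 − 21.2)
  = 1.226 / 32.50 = 0.03772 h⁻¹

0.0377 h⁻¹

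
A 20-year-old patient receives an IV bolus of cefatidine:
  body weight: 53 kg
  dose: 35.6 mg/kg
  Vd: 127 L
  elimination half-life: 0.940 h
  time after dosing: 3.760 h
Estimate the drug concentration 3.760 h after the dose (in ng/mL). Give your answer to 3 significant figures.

929 ng/mL

Total dose = 35.6 × 53 = 1887 mg
C₀ = Dose / Vd = 1887 / 127 = 14.86 mg/L
k = ln2 / t½ = 0.693147 / 0.940 = 0.7374 h⁻¹
t / t½ = 3.760 / 0.940 = 4 half-lives
C = C₀ × (1/2)^4 = 14.86 × 0.06250 = 0.9288 mg/L
Convert: 0.9288 mg/L × 1000 = 928.8 ng/mL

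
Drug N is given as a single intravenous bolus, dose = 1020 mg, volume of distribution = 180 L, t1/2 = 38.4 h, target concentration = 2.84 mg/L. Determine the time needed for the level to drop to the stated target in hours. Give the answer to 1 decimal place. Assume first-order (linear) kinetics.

C₀ = Dose / Vd = 1020 / 180 = 5.667 mg/L
k = ln2 / t½ = 0.693147 / 38.4 = 0.01805 h⁻¹
t = ln(C₀ / C) / k = ln(5.667 / 2.84) / 0.01805
  = ln(1.995) / 0.01805 = 0.6906 / 0.01805 = 38.26 h

38.3 h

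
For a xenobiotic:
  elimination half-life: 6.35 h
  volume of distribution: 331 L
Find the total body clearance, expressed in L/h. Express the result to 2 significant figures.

k = ln2 / t½ = 0.693147 / 6.35 = 0.1092 h⁻¹
CL = k × Vd = 0.1092 × 331 = 36.15 L/h

36 L/h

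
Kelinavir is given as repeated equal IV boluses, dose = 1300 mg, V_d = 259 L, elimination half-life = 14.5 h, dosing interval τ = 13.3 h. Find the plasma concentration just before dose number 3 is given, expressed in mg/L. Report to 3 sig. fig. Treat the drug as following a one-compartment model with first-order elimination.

C₀ per dose = Dose / Vd = 1300 / 259 = 5.019 mg/L
k = ln2 / t½ = 0.693147 / 14.5 = 0.04780 h⁻¹
Fraction remaining after one interval: r = e^(−kτ) = e^(−0.04780 × 13.3) = 0.5295
Before dose 3, 2 doses have been given (aged 1τ, 2τ).
C_trough = C₀ × (r + r²) = 5.019 × (0.5295 + 0.2804) = 4.065 mg/L

4.07 mg/L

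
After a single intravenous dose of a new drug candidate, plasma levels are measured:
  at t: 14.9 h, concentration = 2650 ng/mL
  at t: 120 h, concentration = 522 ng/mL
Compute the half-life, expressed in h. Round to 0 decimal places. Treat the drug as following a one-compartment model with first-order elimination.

45 h

k = ln(C₁/C₂) / (t₂ − t₁) = ln(2650/522) / (120 − 14.9)
  = 1.625 / 105.1 = 0.01546 h⁻¹
t½ = ln2 / k = 0.693147 / 0.01546 = 44.83 h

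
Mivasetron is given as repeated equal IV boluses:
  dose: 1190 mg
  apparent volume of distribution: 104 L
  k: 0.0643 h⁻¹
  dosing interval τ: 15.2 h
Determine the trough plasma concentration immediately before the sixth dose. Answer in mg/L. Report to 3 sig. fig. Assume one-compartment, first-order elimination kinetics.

C₀ per dose = Dose / Vd = 1190 / 104 = 11.44 mg/L
Fraction remaining after one interval: r = e^(−kτ) = e^(−0.06430 × 15.2) = 0.3763
Before dose 6, 5 doses have been given (aged 1τ, 2τ, 3τ, 4τ, 5τ).
C_trough = C₀ × (r + r² + … + r^5) = C₀ × r(1−r^5)/(1−r)
        = 11.44 × 0.3763 × (1 − 0.007545) / (1 − 0.3763) = 6.850 mg/L

6.85 mg/L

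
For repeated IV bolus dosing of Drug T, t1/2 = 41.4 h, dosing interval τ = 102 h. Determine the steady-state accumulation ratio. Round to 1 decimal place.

1.2

k = ln2 / t½ = 0.693147 / 41.4 = 0.01674 h⁻¹
e^(−kτ) = e^(−0.01674 × 102) = 0.1813
Accumulation ratio R = 1 / (1 − e^(−kτ)) = 1 / (1 − 0.1813) = 1.221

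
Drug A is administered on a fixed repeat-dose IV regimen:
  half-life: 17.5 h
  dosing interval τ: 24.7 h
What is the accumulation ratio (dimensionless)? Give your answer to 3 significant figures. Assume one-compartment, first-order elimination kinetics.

k = ln2 / t½ = 0.693147 / 17.5 = 0.03961 h⁻¹
e^(−kτ) = e^(−0.03961 × 24.7) = 0.3759
Accumulation ratio R = 1 / (1 − e^(−kτ)) = 1 / (1 − 0.3759) = 1.602

1.60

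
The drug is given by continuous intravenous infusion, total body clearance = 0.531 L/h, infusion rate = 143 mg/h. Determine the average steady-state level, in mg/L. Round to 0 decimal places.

At steady state Css = R₀ / CL = 143 / 0.5310 = 269.3 mg/L

269 mg/L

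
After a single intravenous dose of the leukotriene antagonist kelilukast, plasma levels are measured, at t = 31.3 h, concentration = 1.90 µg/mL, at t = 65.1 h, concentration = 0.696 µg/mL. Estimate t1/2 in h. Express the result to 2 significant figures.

k = ln(C₁/C₂) / (t₂ − t₁) = ln(1.90/0.696) / (65.1 − 31.3)
  = 1.004 / 33.80 = 0.02970 h⁻¹
t½ = ln2 / k = 0.693147 / 0.02970 = 23.34 h

23 h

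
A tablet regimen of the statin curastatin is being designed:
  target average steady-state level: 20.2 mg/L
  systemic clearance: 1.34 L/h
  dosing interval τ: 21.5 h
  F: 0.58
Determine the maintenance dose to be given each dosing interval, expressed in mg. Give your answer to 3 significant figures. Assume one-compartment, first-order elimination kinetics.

At steady state, F × (Dose/τ) = Css × CL.
Dose = Css × CL × τ / F = 20.2 × 1.340 × 21.5 / 0.58 = 1003 mg

1000 mg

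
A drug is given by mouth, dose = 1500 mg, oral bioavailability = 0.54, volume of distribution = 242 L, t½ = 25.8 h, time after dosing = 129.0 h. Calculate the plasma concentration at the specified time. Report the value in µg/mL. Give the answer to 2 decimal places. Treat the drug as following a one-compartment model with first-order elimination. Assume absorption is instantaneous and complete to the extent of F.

Amount reaching circulation = F × Dose = 0.54 × 1500 = 810.0 mg
C₀ = F·Dose / Vd = 810.0 / 242 = 3.347 mg/L
k = ln2 / t½ = 0.693147 / 25.8 = 0.02687 h⁻¹
t / t½ = 129.0 / 25.8 = 5 half-lives
C = C₀ × (1/2)^5 = 3.347 × 0.03125 = 0.1046 mg/L
(0.1046 mg/L = 0.1046 µg/mL)

0.10 µg/mL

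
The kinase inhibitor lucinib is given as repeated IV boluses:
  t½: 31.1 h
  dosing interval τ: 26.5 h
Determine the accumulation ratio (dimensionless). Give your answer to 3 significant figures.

k = ln2 / t½ = 0.693147 / 31.1 = 0.02229 h⁻¹
e^(−kτ) = e^(−0.02229 × 26.5) = 0.5539
Accumulation ratio R = 1 / (1 − e^(−kτ)) = 1 / (1 − 0.5539) = 2.242

2.24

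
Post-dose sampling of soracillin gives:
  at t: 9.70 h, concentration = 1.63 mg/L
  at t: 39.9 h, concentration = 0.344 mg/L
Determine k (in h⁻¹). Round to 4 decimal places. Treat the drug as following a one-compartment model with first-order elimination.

k = ln(C₁/C₂) / (t₂ − t₁) = ln(1.63/0.344) / (39.9 − 9.70)
  = 1.556 / 30.20 = 0.05152 h⁻¹

0.0515 h⁻¹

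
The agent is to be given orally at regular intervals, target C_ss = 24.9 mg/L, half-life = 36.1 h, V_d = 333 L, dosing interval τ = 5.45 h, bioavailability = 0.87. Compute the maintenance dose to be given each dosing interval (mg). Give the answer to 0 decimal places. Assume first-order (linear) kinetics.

997 mg

k = ln2 / t½ = 0.693147 / 36.1 = 0.01920 h⁻¹
CL = k × Vd = 0.01920 × 333 = 6.394 L/h
At steady state, F × (Dose/τ) = Css × CL.
Dose = Css × CL × τ / F = 24.9 × 6.394 × 5.45 / 0.87 = 997.4 mg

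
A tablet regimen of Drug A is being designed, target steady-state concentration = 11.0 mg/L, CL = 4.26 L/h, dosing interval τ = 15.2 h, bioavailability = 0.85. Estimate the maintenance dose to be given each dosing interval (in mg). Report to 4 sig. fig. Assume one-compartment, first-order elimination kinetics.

At steady state, F × (Dose/τ) = Css × CL.
Dose = Css × CL × τ / F = 11.0 × 4.260 × 15.2 / 0.85 = 838.0 mg

838.0 mg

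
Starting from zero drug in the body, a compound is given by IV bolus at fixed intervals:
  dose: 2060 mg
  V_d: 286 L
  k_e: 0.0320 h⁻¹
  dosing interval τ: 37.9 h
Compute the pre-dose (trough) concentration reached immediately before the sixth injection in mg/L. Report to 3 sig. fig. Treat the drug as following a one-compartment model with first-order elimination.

C₀ per dose = Dose / Vd = 2060 / 286 = 7.203 mg/L
Fraction remaining after one interval: r = e^(−kτ) = e^(−0.03200 × 37.9) = 0.2974
Before dose 6, 5 doses have been given (aged 1τ, 2τ, 3τ, 4τ, 5τ).
C_trough = C₀ × (r + r² + … + r^5) = C₀ × r(1−r^5)/(1−r)
        = 7.203 × 0.2974 × (1 − 0.002327) / (1 − 0.2974) = 3.042 mg/L

3.04 mg/L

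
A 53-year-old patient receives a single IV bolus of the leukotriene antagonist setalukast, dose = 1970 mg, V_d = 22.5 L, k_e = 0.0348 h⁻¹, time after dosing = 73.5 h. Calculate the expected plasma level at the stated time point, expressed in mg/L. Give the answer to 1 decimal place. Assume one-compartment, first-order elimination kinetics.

C₀ = Dose / Vd = 1970 / 22.5 = 87.56 mg/L
C = C₀ · e^(−k·t) = 87.56 × e^(−0.03480 × 73.5)
  = 87.56 × 0.07747 = 6.783 mg/L

6.8 mg/L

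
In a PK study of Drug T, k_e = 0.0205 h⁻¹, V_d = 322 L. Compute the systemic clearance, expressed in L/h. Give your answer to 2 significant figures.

6.6 L/h

CL = k × Vd = 0.0205 × 322 = 6.601 L/h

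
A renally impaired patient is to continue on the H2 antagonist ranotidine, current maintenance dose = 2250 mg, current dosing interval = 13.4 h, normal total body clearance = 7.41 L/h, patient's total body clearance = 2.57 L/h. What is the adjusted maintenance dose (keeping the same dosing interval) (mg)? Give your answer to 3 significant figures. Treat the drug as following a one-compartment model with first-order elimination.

780 mg

To keep the same average steady-state level, dosing rate must scale with clearance.
CL ratio = 2.57 / 7.41 = 0.3468
New dose (same interval) = 2250 × 0.3468 = 780.3 mg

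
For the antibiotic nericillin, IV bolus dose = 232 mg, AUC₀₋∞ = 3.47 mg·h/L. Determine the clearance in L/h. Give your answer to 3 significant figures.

66.9 L/h

CL = Dose / AUC = 232 / 3.47 = 66.86 L/h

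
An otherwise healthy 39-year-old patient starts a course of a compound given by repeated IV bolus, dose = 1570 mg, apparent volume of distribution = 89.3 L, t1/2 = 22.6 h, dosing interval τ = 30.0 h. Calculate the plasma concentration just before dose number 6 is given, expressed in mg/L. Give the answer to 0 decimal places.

12 mg/L

C₀ per dose = Dose / Vd = 1570 / 89.3 = 17.58 mg/L
k = ln2 / t½ = 0.693147 / 22.6 = 0.03067 h⁻¹
Fraction remaining after one interval: r = e^(−kτ) = e^(−0.03067 × 30.0) = 0.3985
Before dose 6, 5 doses have been given (aged 1τ, 2τ, 3τ, 4τ, 5τ).
C_trough = C₀ × (r + r² + … + r^5) = C₀ × r(1−r^5)/(1−r)
        = 17.58 × 0.3985 × (1 − 0.01005) / (1 − 0.3985) = 11.53 mg/L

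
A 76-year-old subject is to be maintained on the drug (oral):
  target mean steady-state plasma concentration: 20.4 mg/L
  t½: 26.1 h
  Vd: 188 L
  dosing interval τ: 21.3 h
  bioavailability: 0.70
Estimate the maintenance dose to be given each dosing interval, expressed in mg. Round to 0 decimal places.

3099 mg

k = ln2 / t½ = 0.693147 / 26.1 = 0.02656 h⁻¹
CL = k × Vd = 0.02656 × 188 = 4.993 L/h
At steady state, F × (Dose/τ) = Css × CL.
Dose = Css × CL × τ / F = 20.4 × 4.993 × 21.3 / 0.70 = 3099 mg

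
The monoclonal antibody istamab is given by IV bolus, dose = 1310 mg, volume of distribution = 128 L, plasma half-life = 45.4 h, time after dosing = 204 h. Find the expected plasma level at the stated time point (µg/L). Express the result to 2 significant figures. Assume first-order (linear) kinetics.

450 µg/L

C₀ = Dose / Vd = 1310 / 128 = 10.23 mg/L
k = ln2 / t½ = 0.693147 / 45.4 = 0.01527 h⁻¹
C = C₀ · e^(−k·t) = 10.23 × e^(−0.01527 × 204)
  = 10.23 × 0.04437 = 0.4539 mg/L
Convert: 0.4539 mg/L × 1000 = 453.9 µg/L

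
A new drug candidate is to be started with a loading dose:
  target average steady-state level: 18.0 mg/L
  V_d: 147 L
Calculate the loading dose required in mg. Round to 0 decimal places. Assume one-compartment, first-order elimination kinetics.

2646 mg

LD = Css × Vd = 18.0 × 147 = 2646 mg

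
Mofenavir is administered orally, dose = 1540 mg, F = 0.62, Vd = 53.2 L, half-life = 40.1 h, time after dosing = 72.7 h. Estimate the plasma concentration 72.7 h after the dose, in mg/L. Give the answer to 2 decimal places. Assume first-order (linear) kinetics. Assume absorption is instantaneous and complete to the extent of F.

5.11 mg/L

Amount reaching circulation = F × Dose = 0.62 × 1540 = 954.8 mg
C₀ = F·Dose / Vd = 954.8 / 53.2 = 17.95 mg/L
k = ln2 / t½ = 0.693147 / 40.1 = 0.01729 h⁻¹
C = C₀ · e^(−k·t) = 17.95 × e^(−0.01729 × 72.7)
  = 17.95 × 0.2845 = 5.107 mg/L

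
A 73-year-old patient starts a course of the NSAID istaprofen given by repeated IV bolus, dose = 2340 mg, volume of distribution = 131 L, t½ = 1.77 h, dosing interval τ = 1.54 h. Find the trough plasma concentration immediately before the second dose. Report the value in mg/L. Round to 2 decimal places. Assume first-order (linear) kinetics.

9.77 mg/L

C₀ per dose = Dose / Vd = 2340 / 131 = 17.86 mg/L
k = ln2 / t½ = 0.693147 / 1.77 = 0.3916 h⁻¹
Fraction remaining after one interval: r = e^(−kτ) = e^(−0.3916 × 1.54) = 0.5471
Before dose 2, 1 dose has been given (aged 1τ).
C_trough = C₀ × r = 17.86 × 0.5471 = 9.771 mg/L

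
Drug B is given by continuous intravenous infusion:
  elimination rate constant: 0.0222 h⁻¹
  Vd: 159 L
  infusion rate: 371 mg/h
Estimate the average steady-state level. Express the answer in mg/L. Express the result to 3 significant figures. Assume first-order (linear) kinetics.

105 mg/L

CL = k × Vd = 0.02220 × 159 = 3.530 L/h
At steady state Css = R₀ / CL = 371 / 3.530 = 105.1 mg/L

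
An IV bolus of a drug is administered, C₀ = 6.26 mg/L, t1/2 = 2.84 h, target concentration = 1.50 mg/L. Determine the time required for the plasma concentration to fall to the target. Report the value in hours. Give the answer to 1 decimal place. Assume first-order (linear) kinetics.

5.9 h

k = ln2 / t½ = 0.693147 / 2.84 = 0.2441 h⁻¹
t = ln(C₀ / C) / k = ln(6.260 / 1.50) / 0.2441
  = ln(4.173) / 0.2441 = 1.429 / 0.2441 = 5.854 h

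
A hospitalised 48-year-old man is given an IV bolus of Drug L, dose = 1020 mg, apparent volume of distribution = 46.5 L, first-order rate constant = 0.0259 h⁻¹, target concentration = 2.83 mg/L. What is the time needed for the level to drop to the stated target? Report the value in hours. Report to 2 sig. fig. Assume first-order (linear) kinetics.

79 h

C₀ = Dose / Vd = 1020 / 46.5 = 21.94 mg/L
t = ln(C₀ / C) / k = ln(21.94 / 2.83) / 0.02590
  = ln(7.753) / 0.02590 = 2.048 / 0.02590 = 79.07 h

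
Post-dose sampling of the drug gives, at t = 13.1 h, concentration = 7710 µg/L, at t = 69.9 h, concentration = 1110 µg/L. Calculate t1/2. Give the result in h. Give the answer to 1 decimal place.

20.3 h

k = ln(C₁/C₂) / (t₂ − t₁) = ln(7710/1110) / (69.9 − 13.1)
  = 1.938 / 56.80 = 0.03412 h⁻¹
t½ = ln2 / k = 0.693147 / 0.03412 = 20.31 h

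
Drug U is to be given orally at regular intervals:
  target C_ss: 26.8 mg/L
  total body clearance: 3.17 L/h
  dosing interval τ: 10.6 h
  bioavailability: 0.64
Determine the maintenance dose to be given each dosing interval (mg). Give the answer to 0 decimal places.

At steady state, F × (Dose/τ) = Css × CL.
Dose = Css × CL × τ / F = 26.8 × 3.170 × 10.6 / 0.64 = 1407 mg

1407 mg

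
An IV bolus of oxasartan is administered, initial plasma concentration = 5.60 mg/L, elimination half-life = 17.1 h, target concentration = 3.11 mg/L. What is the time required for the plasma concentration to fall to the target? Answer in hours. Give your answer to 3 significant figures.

k = ln2 / t½ = 0.693147 / 17.1 = 0.04053 h⁻¹
t = ln(C₀ / C) / k = ln(5.600 / 3.11) / 0.04053
  = ln(1.801) / 0.04053 = 0.5883 / 0.04053 = 14.52 h

14.5 h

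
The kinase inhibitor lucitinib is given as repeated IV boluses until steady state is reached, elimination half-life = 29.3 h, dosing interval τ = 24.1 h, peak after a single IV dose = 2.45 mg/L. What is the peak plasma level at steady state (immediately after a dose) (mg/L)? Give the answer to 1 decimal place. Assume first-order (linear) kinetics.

k = ln2 / t½ = 0.693147 / 29.3 = 0.02366 h⁻¹
e^(−kτ) = e^(−0.02366 × 24.1) = 0.5654
Accumulation ratio R = 1 / (1 − e^(−kτ)) = 1 / (1 − 0.5654) = 2.301
Steady-state peak = C₀ × R = 2.45 × 2.301 = 5.637 mg/L

5.6 mg/L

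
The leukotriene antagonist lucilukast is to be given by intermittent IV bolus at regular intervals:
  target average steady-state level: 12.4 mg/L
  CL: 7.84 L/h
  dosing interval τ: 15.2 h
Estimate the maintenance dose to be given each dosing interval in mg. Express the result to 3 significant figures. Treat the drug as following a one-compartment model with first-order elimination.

1480 mg

At steady state, Dose/τ = Css × CL.
Dose = Css × CL × τ = 12.4 × 7.840 × 15.2 = 1478 mg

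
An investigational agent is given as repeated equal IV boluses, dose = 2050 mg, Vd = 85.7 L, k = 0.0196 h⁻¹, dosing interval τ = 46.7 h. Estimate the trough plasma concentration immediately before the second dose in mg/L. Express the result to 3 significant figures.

C₀ per dose = Dose / Vd = 2050 / 85.7 = 23.92 mg/L
Fraction remaining after one interval: r = e^(−kτ) = e^(−0.01960 × 46.7) = 0.4004
Before dose 2, 1 dose has been given (aged 1τ).
C_trough = C₀ × r = 23.92 × 0.4004 = 9.578 mg/L

9.58 mg/L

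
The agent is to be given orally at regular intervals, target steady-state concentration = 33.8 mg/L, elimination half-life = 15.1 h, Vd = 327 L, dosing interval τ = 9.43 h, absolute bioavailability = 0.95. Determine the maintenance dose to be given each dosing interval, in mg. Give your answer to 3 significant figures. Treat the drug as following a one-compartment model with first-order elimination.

5040 mg

k = ln2 / t½ = 0.693147 / 15.1 = 0.04590 h⁻¹
CL = k × Vd = 0.04590 × 327 = 15.01 L/h
At steady state, F × (Dose/τ) = Css × CL.
Dose = Css × CL × τ / F = 33.8 × 15.01 × 9.43 / 0.95 = 5036 mg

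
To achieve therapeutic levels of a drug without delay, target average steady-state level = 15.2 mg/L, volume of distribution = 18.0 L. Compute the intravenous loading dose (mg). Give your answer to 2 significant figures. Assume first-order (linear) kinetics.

270 mg

LD = Css × Vd = 15.2 × 18.0 = 273.6 mg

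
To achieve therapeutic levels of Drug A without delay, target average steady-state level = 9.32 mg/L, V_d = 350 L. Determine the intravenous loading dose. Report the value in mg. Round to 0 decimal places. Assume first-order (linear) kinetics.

3262 mg

LD = Css × Vd = 9.32 × 350 = 3262 mg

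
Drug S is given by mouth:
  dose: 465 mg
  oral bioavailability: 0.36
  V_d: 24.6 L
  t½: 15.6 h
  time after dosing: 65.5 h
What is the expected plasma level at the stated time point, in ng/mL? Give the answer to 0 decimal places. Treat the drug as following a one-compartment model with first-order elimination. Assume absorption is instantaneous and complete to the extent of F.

371 ng/mL

Amount reaching circulation = F × Dose = 0.36 × 465.0 = 167.4 mg
C₀ = F·Dose / Vd = 167.4 / 24.6 = 6.805 mg/L
k = ln2 / t½ = 0.693147 / 15.6 = 0.04443 h⁻¹
C = C₀ · e^(−k·t) = 6.805 × e^(−0.04443 × 65.5)
  = 6.805 × 0.05447 = 0.3707 mg/L
Convert: 0.3707 mg/L × 1000 = 370.7 ng/mL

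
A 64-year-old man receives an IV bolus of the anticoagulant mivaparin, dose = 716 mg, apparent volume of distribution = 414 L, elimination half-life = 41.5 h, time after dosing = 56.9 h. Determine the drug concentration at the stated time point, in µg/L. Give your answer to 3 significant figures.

C₀ = Dose / Vd = 716.0 / 414 = 1.729 mg/L
k = ln2 / t½ = 0.693147 / 41.5 = 0.01670 h⁻¹
C = C₀ · e^(−k·t) = 1.729 × e^(−0.01670 × 56.9)
  = 1.729 × 0.3867 = 0.6686 mg/L
Convert: 0.6686 mg/L × 1000 = 668.6 µg/L

669 µg/L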